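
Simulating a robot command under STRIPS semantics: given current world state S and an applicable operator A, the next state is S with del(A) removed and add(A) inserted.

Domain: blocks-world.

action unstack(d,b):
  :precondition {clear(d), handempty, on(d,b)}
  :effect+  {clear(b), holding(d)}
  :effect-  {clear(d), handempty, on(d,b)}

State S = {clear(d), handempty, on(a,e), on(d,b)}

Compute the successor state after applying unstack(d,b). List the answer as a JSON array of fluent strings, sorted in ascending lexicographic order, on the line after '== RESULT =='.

Progress:
  pre ⊆ S: {clear(d), handempty, on(d,b)} ⊆ S  — applicable
  S \ del = {on(a,e)}
  ∪ add   = {clear(b), holding(d), on(a,e)}

== RESULT ==
["clear(b)", "holding(d)", "on(a,e)"]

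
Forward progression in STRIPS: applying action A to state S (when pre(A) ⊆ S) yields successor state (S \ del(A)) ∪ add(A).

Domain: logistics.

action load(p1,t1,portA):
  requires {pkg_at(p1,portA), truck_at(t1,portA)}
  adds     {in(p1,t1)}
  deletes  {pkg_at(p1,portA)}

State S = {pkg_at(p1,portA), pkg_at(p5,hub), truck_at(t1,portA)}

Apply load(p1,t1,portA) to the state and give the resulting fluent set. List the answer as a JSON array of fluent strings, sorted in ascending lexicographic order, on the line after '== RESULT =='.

Compute (S \ del) ∪ add:
  pre ⊆ S: {pkg_at(p1,portA), truck_at(t1,portA)} ⊆ S  — applicable
  S \ del = {pkg_at(p5,hub), truck_at(t1,portA)}
  ∪ add   = {in(p1,t1), pkg_at(p5,hub), truck_at(t1,portA)}

== RESULT ==
["in(p1,t1)", "pkg_at(p5,hub)", "truck_at(t1,portA)"]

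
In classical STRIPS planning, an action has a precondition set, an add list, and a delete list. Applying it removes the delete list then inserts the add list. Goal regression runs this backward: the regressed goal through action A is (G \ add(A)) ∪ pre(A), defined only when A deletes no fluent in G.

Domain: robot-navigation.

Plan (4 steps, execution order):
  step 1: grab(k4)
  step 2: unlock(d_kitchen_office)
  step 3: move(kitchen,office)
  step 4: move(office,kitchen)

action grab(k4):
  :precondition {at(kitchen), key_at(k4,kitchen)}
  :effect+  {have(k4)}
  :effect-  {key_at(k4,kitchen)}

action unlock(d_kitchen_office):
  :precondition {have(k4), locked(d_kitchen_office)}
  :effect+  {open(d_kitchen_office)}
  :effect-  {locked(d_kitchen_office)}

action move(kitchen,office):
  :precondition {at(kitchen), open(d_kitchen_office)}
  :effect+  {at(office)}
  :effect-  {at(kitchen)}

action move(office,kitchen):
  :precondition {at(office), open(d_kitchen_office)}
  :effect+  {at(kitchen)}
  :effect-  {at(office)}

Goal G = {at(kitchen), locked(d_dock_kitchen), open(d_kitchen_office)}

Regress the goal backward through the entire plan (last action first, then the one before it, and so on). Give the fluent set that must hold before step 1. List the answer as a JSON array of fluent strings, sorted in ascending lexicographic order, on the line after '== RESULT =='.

Regress step by step:
  through step 4 (move(office,kitchen)): drop {at(kitchen)}, keep {locked(d_dock_kitchen), open(d_kitchen_office)}, require {at(office), open(d_kitchen_office)}
    → {at(office), locked(d_dock_kitchen), open(d_kitchen_office)}
  through step 3 (move(kitchen,office)): drop {at(office)}, keep {locked(d_dock_kitchen), open(d_kitchen_office)}, require {at(kitchen), open(d_kitchen_office)}
    → {at(kitchen), locked(d_dock_kitchen), open(d_kitchen_office)}
  through step 2 (unlock(d_kitchen_office)): drop {open(d_kitchen_office)}, keep {at(kitchen), locked(d_dock_kitchen)}, require {have(k4), locked(d_kitchen_office)}
    → {at(kitchen), have(k4), locked(d_dock_kitchen), locked(d_kitchen_office)}
  through step 1 (grab(k4)): drop {have(k4)}, keep {at(kitchen), locked(d_dock_kitchen), locked(d_kitchen_office)}, require {at(kitchen), key_at(k4,kitchen)}
    → {at(kitchen), key_at(k4,kitchen), locked(d_dock_kitchen), locked(d_kitchen_office)}

== RESULT ==
["at(kitchen)", "key_at(k4,kitchen)", "locked(d_dock_kitchen)", "locked(d_kitchen_office)"]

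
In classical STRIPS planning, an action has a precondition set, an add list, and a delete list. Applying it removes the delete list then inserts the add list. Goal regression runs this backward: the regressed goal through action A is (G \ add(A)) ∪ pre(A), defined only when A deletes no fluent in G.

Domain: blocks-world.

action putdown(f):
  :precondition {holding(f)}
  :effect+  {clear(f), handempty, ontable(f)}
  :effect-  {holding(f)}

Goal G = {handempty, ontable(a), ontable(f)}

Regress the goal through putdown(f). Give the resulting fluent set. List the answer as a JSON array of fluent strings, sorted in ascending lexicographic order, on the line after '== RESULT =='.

Compute (G \ add) ∪ pre:
  G ∩ del = {}  (empty — regression defined)
  G \ add = {handempty, ontable(a), ontable(f)} \ {clear(f), handempty, ontable(f)} = {ontable(a)}
  ∪ pre   = {ontable(a)} ∪ {holding(f)}
          = {holding(f), ontable(a)}

== RESULT ==
["holding(f)", "ontable(a)"]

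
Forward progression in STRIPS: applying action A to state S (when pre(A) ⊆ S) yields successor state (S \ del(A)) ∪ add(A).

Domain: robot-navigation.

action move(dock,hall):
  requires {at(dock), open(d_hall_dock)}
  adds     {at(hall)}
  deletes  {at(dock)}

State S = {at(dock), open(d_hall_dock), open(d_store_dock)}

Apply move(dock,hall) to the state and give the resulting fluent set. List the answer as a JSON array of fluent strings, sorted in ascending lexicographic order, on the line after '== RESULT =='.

Compute (S \ del) ∪ add:
  pre ⊆ S: {at(dock), open(d_hall_dock)} ⊆ S  — applicable
  S \ del = {open(d_hall_dock), open(d_store_dock)}
  ∪ add   = {at(hall), open(d_hall_dock), open(d_store_dock)}

== RESULT ==
["at(hall)", "open(d_hall_dock)", "open(d_store_dock)"]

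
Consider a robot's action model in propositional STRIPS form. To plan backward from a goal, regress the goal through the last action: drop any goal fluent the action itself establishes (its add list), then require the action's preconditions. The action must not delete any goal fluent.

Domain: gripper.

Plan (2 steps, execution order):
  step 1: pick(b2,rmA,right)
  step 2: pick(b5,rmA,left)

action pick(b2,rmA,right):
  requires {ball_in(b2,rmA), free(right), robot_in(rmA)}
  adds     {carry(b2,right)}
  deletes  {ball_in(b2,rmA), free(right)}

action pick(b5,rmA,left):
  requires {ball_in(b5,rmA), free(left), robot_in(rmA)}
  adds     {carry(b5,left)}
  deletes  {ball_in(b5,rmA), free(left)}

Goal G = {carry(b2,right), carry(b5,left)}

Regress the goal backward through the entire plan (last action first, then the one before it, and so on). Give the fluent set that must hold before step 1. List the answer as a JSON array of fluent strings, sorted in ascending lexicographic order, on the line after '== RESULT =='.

Work backward from the goal:
  through step 2 (pick(b5,rmA,left)): drop {carry(b5,left)}, keep {carry(b2,right)}, require {ball_in(b5,rmA), free(left), robot_in(rmA)}
    → {ball_in(b5,rmA), carry(b2,right), free(left), robot_in(rmA)}
  through step 1 (pick(b2,rmA,right)): drop {carry(b2,right)}, keep {ball_in(b5,rmA), free(left), robot_in(rmA)}, require {ball_in(b2,rmA), free(right), robot_in(rmA)}
    → {ball_in(b2,rmA), ball_in(b5,rmA), free(left), free(right), robot_in(rmA)}

== RESULT ==
["ball_in(b2,rmA)", "ball_in(b5,rmA)", "free(left)", "free(right)", "robot_in(rmA)"]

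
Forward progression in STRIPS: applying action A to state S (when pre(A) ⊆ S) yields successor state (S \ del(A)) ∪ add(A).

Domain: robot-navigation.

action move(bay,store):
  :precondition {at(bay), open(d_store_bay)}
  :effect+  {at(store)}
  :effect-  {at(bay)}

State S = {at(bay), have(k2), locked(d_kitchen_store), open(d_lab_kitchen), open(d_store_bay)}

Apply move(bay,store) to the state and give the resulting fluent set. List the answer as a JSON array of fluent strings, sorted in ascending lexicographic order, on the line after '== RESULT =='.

Compute (S \ del) ∪ add:
  pre ⊆ S: {at(bay), open(d_store_bay)} ⊆ S  — applicable
  S \ del = {have(k2), locked(d_kitchen_store), open(d_lab_kitchen), open(d_store_bay)}
  ∪ add   = {at(store), have(k2), locked(d_kitchen_store), open(d_lab_kitchen), open(d_store_bay)}

== RESULT ==
["at(store)", "have(k2)", "locked(d_kitchen_store)", "open(d_lab_kitchen)", "open(d_store_bay)"]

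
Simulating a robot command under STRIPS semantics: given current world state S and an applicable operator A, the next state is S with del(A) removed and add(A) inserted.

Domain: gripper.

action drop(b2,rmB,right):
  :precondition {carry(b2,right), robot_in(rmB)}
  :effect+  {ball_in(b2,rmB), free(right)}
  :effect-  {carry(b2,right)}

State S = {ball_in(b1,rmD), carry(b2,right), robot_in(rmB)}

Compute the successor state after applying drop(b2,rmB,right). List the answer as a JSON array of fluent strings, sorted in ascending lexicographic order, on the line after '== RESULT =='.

Progress:
  pre ⊆ S: {carry(b2,right), robot_in(rmB)} ⊆ S  — applicable
  S \ del = {ball_in(b1,rmD), robot_in(rmB)}
  ∪ add   = {ball_in(b1,rmD), ball_in(b2,rmB), free(right), robot_in(rmB)}

== RESULT ==
["ball_in(b1,rmD)", "ball_in(b2,rmB)", "free(right)", "robot_in(rmB)"]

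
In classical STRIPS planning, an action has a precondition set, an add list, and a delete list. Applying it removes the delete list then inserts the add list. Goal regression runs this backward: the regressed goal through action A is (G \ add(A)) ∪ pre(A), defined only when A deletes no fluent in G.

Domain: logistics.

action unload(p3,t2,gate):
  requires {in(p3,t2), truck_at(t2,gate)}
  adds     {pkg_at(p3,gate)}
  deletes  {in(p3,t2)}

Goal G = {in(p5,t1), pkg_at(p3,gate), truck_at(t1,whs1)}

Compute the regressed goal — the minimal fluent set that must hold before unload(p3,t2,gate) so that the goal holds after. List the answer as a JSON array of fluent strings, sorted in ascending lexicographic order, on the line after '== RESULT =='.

Regress:
  G ∩ del = {}  (empty — regression defined)
  G \ add = {in(p5,t1), pkg_at(p3,gate), truck_at(t1,whs1)} \ {pkg_at(p3,gate)} = {in(p5,t1), truck_at(t1,whs1)}
  ∪ pre   = {in(p5,t1), truck_at(t1,whs1)} ∪ {in(p3,t2), truck_at(t2,gate)}
          = {in(p3,t2), in(p5,t1), truck_at(t1,whs1), truck_at(t2,gate)}

== RESULT ==
["in(p3,t2)", "in(p5,t1)", "truck_at(t1,whs1)", "truck_at(t2,gate)"]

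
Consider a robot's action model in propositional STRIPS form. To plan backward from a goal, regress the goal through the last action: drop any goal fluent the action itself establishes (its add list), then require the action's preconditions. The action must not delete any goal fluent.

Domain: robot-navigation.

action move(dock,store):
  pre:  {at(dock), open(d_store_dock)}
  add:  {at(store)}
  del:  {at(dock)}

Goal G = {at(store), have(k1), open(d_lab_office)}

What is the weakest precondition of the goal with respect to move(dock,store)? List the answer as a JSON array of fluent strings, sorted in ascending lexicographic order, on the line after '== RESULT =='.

Compute (G \ add) ∪ pre:
  G ∩ del = {}  (empty — regression defined)
  G \ add = {at(store), have(k1), open(d_lab_office)} \ {at(store)} = {have(k1), open(d_lab_office)}
  ∪ pre   = {have(k1), open(d_lab_office)} ∪ {at(dock), open(d_store_dock)}
          = {at(dock), have(k1), open(d_lab_office), open(d_store_dock)}

== RESULT ==
["at(dock)", "have(k1)", "open(d_lab_office)", "open(d_store_dock)"]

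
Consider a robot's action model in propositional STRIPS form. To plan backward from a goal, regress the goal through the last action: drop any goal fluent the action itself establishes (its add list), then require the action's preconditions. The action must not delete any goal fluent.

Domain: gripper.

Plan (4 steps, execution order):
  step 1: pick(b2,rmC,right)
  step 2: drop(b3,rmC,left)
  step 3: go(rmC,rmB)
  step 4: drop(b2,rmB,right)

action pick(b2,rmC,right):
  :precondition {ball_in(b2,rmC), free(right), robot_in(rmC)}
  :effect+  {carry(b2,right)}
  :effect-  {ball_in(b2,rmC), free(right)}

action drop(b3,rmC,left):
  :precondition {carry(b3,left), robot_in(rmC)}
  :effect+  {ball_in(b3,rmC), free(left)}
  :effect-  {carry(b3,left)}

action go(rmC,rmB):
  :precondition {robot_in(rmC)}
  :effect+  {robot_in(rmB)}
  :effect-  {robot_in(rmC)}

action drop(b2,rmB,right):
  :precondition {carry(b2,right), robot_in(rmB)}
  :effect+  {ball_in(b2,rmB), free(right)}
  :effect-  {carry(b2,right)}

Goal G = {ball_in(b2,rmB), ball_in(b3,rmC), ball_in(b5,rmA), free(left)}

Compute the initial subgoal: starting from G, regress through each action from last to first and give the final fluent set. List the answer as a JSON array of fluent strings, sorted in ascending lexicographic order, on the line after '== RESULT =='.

Work backward from the goal:
  through step 4 (drop(b2,rmB,right)): drop {ball_in(b2,rmB)}, keep {ball_in(b3,rmC), ball_in(b5,rmA), free(left)}, require {carry(b2,right), robot_in(rmB)}
    → {ball_in(b3,rmC), ball_in(b5,rmA), carry(b2,right), free(left), robot_in(rmB)}
  through step 3 (go(rmC,rmB)): drop {robot_in(rmB)}, keep {ball_in(b3,rmC), ball_in(b5,rmA), carry(b2,right), free(left)}, require {robot_in(rmC)}
    → {ball_in(b3,rmC), ball_in(b5,rmA), carry(b2,right), free(left), robot_in(rmC)}
  through step 2 (drop(b3,rmC,left)): drop {ball_in(b3,rmC), free(left)}, keep {ball_in(b5,rmA), carry(b2,right), robot_in(rmC)}, require {carry(b3,left), robot_in(rmC)}
    → {ball_in(b5,rmA), carry(b2,right), carry(b3,left), robot_in(rmC)}
  through step 1 (pick(b2,rmC,right)): drop {carry(b2,right)}, keep {ball_in(b5,rmA), carry(b3,left), robot_in(rmC)}, require {ball_in(b2,rmC), free(right), robot_in(rmC)}
    → {ball_in(b2,rmC), ball_in(b5,rmA), carry(b3,left), free(right), robot_in(rmC)}

== RESULT ==
["ball_in(b2,rmC)", "ball_in(b5,rmA)", "carry(b3,left)", "free(right)", "robot_in(rmC)"]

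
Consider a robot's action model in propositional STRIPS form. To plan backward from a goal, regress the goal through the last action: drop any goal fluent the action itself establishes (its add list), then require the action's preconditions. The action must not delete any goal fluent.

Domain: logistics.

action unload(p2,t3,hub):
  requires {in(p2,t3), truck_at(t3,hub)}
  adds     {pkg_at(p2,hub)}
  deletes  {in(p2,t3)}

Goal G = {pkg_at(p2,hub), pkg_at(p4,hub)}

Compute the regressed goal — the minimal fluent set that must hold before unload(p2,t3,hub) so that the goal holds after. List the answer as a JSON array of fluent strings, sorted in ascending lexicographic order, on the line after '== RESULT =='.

Regress:
  G ∩ del = {}  (empty — regression defined)
  G \ add = {pkg_at(p2,hub), pkg_at(p4,hub)} \ {pkg_at(p2,hub)} = {pkg_at(p4,hub)}
  ∪ pre   = {pkg_at(p4,hub)} ∪ {in(p2,t3), truck_at(t3,hub)}
          = {in(p2,t3), pkg_at(p4,hub), truck_at(t3,hub)}

== RESULT ==
["in(p2,t3)", "pkg_at(p4,hub)", "truck_at(t3,hub)"]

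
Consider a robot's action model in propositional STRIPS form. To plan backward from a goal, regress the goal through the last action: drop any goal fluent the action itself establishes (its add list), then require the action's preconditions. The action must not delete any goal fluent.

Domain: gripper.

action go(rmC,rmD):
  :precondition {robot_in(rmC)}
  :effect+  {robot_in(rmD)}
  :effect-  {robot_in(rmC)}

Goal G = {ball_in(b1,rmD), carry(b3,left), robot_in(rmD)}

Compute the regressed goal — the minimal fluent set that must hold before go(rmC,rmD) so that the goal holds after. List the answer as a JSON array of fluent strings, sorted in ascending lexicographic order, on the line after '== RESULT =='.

Regress:
  G ∩ del = {}  (empty — regression defined)
  G \ add = {ball_in(b1,rmD), carry(b3,left), robot_in(rmD)} \ {robot_in(rmD)} = {ball_in(b1,rmD), carry(b3,left)}
  ∪ pre   = {ball_in(b1,rmD), carry(b3,left)} ∪ {robot_in(rmC)}
          = {ball_in(b1,rmD), carry(b3,left), robot_in(rmC)}

== RESULT ==
["ball_in(b1,rmD)", "carry(b3,left)", "robot_in(rmC)"]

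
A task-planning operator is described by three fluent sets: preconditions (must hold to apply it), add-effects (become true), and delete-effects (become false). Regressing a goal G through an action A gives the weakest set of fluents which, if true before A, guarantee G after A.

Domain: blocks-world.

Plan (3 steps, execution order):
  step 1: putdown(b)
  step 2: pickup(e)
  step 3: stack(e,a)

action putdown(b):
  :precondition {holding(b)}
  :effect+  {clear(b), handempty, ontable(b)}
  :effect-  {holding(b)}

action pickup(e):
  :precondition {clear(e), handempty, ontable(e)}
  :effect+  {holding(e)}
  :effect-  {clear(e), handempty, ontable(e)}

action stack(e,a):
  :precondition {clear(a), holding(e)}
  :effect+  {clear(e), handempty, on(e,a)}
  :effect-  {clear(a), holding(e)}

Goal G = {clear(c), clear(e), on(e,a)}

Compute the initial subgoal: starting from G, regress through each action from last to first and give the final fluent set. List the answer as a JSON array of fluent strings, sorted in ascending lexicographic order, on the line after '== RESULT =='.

Work backward from the goal:
  through step 3 (stack(e,a)): drop {clear(e), on(e,a)}, keep {clear(c)}, require {clear(a), holding(e)}
    → {clear(a), clear(c), holding(e)}
  through step 2 (pickup(e)): drop {holding(e)}, keep {clear(a), clear(c)}, require {clear(e), handempty, ontable(e)}
    → {clear(a), clear(c), clear(e), handempty, ontable(e)}
  through step 1 (putdown(b)): drop {handempty}, keep {clear(a), clear(c), clear(e), ontable(e)}, require {holding(b)}
    → {clear(a), clear(c), clear(e), holding(b), ontable(e)}

== RESULT ==
["clear(a)", "clear(c)", "clear(e)", "holding(b)", "ontable(e)"]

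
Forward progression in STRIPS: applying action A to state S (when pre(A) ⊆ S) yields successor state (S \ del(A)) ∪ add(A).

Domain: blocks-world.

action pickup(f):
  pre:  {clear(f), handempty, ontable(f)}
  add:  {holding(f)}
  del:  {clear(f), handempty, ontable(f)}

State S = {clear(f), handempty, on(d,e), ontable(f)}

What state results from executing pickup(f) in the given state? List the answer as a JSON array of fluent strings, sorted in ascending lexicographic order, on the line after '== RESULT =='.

Progress:
  pre ⊆ S: {clear(f), handempty, ontable(f)} ⊆ S  — applicable
  S \ del = {on(d,e)}
  ∪ add   = {holding(f), on(d,e)}

== RESULT ==
["holding(f)", "on(d,e)"]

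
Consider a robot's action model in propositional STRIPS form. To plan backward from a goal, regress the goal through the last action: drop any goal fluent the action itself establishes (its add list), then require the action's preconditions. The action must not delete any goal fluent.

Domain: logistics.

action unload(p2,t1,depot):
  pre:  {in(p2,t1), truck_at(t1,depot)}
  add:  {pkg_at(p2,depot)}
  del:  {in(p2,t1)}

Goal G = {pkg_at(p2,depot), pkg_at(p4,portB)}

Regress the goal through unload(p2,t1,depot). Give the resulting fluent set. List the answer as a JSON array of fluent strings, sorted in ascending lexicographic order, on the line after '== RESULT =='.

Regress:
  G ∩ del = {}  (empty — regression defined)
  G \ add = {pkg_at(p2,depot), pkg_at(p4,portB)} \ {pkg_at(p2,depot)} = {pkg_at(p4,portB)}
  ∪ pre   = {pkg_at(p4,portB)} ∪ {in(p2,t1), truck_at(t1,depot)}
          = {in(p2,t1), pkg_at(p4,portB), truck_at(t1,depot)}

== RESULT ==
["in(p2,t1)", "pkg_at(p4,portB)", "truck_at(t1,depot)"]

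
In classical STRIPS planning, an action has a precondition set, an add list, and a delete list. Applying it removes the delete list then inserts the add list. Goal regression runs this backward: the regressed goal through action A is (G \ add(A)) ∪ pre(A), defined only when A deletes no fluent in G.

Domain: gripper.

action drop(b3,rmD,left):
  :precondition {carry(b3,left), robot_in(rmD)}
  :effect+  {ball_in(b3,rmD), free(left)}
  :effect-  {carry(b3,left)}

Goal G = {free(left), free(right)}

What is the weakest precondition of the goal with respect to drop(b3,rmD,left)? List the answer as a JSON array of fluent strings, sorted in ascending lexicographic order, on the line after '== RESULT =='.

Compute (G \ add) ∪ pre:
  G ∩ del = {}  (empty — regression defined)
  G \ add = {free(left), free(right)} \ {ball_in(b3,rmD), free(left)} = {free(right)}
  ∪ pre   = {free(right)} ∪ {carry(b3,left), robot_in(rmD)}
          = {carry(b3,left), free(right), robot_in(rmD)}

== RESULT ==
["carry(b3,left)", "free(right)", "robot_in(rmD)"]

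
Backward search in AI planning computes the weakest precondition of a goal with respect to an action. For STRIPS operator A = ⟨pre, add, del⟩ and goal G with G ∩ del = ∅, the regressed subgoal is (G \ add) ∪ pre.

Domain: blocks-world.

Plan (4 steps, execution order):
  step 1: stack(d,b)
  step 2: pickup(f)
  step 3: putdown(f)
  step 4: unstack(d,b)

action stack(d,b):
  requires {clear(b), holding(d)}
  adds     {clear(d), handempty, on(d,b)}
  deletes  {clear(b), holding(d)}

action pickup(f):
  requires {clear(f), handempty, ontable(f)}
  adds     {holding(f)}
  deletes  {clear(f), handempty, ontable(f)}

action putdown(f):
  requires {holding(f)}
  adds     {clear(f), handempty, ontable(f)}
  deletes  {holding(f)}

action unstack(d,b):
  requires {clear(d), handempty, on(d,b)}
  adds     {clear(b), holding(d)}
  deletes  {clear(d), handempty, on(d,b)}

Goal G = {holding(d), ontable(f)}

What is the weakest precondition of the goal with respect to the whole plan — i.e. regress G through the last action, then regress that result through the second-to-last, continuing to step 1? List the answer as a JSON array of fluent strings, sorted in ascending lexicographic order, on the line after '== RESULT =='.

Work backward from the goal:
  through step 4 (unstack(d,b)): drop {holding(d)}, keep {ontable(f)}, require {clear(d), handempty, on(d,b)}
    → {clear(d), handempty, on(d,b), ontable(f)}
  through step 3 (putdown(f)): drop {handempty, ontable(f)}, keep {clear(d), on(d,b)}, require {holding(f)}
    → {clear(d), holding(f), on(d,b)}
  through step 2 (pickup(f)): drop {holding(f)}, keep {clear(d), on(d,b)}, require {clear(f), handempty, ontable(f)}
    → {clear(d), clear(f), handempty, on(d,b), ontable(f)}
  through step 1 (stack(d,b)): drop {clear(d), handempty, on(d,b)}, keep {clear(f), ontable(f)}, require {clear(b), holding(d)}
    → {clear(b), clear(f), holding(d), ontable(f)}

== RESULT ==
["clear(b)", "clear(f)", "holding(d)", "ontable(f)"]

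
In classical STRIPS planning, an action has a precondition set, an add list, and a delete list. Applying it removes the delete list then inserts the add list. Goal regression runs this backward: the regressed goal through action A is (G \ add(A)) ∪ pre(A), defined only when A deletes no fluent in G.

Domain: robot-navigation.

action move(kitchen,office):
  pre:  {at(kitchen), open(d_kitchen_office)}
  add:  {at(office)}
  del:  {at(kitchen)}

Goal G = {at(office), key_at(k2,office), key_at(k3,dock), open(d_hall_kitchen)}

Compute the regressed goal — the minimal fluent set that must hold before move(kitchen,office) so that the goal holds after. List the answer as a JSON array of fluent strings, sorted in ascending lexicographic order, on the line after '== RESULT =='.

Compute (G \ add) ∪ pre:
  G ∩ del = {}  (empty — regression defined)
  G \ add = {at(office), key_at(k2,office), key_at(k3,dock), open(d_hall_kitchen)} \ {at(office)} = {key_at(k2,office), key_at(k3,dock), open(d_hall_kitchen)}
  ∪ pre   = {key_at(k2,office), key_at(k3,dock), open(d_hall_kitchen)} ∪ {at(kitchen), open(d_kitchen_office)}
          = {at(kitchen), key_at(k2,office), key_at(k3,dock), open(d_hall_kitchen), open(d_kitchen_office)}

== RESULT ==
["at(kitchen)", "key_at(k2,office)", "key_at(k3,dock)", "open(d_hall_kitchen)", "open(d_kitchen_office)"]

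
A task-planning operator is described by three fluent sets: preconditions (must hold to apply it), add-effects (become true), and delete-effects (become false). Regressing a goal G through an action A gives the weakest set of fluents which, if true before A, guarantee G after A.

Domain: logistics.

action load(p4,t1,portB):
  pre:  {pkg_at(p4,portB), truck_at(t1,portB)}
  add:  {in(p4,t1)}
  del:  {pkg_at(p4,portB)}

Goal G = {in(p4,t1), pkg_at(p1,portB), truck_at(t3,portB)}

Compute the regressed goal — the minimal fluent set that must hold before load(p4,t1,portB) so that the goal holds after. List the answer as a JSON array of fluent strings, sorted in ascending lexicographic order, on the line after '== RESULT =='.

Regress:
  G ∩ del = {}  (empty — regression defined)
  G \ add = {in(p4,t1), pkg_at(p1,portB), truck_at(t3,portB)} \ {in(p4,t1)} = {pkg_at(p1,portB), truck_at(t3,portB)}
  ∪ pre   = {pkg_at(p1,portB), truck_at(t3,portB)} ∪ {pkg_at(p4,portB), truck_at(t1,portB)}
          = {pkg_at(p1,portB), pkg_at(p4,portB), truck_at(t1,portB), truck_at(t3,portB)}

== RESULT ==
["pkg_at(p1,portB)", "pkg_at(p4,portB)", "truck_at(t1,portB)", "truck_at(t3,portB)"]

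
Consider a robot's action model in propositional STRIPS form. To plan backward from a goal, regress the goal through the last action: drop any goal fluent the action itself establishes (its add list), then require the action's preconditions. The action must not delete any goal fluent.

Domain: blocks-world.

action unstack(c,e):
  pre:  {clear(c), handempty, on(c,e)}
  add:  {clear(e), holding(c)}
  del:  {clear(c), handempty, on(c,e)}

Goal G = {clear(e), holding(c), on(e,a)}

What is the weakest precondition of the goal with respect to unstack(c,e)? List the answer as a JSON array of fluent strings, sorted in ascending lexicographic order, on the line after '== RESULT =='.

Compute (G \ add) ∪ pre:
  G ∩ del = {}  (empty — regression defined)
  G \ add = {clear(e), holding(c), on(e,a)} \ {clear(e), holding(c)} = {on(e,a)}
  ∪ pre   = {on(e,a)} ∪ {clear(c), handempty, on(c,e)}
          = {clear(c), handempty, on(c,e), on(e,a)}

== RESULT ==
["clear(c)", "handempty", "on(c,e)", "on(e,a)"]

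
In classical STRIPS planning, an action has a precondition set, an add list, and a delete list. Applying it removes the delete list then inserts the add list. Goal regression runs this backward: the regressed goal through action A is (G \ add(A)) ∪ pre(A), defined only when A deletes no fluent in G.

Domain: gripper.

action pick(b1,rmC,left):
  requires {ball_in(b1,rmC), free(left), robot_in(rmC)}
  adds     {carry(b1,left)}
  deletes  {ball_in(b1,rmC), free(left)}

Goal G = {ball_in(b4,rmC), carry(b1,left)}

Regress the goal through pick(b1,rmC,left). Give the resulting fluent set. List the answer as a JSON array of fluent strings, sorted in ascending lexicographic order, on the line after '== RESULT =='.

Regress:
  G ∩ del = {}  (empty — regression defined)
  G \ add = {ball_in(b4,rmC), carry(b1,left)} \ {carry(b1,left)} = {ball_in(b4,rmC)}
  ∪ pre   = {ball_in(b4,rmC)} ∪ {ball_in(b1,rmC), free(left), robot_in(rmC)}
          = {ball_in(b1,rmC), ball_in(b4,rmC), free(left), robot_in(rmC)}

== RESULT ==
["ball_in(b1,rmC)", "ball_in(b4,rmC)", "free(left)", "robot_in(rmC)"]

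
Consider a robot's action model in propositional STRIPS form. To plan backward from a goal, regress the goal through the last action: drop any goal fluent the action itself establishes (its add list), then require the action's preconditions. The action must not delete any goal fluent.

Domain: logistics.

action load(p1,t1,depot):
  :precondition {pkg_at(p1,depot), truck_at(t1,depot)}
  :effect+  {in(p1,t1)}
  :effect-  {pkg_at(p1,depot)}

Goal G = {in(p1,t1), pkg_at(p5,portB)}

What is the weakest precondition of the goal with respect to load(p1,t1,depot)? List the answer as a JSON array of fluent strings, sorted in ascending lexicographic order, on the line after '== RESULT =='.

Regress:
  G ∩ del = {}  (empty — regression defined)
  G \ add = {in(p1,t1), pkg_at(p5,portB)} \ {in(p1,t1)} = {pkg_at(p5,portB)}
  ∪ pre   = {pkg_at(p5,portB)} ∪ {pkg_at(p1,depot), truck_at(t1,depot)}
          = {pkg_at(p1,depot), pkg_at(p5,portB), truck_at(t1,depot)}

== RESULT ==
["pkg_at(p1,depot)", "pkg_at(p5,portB)", "truck_at(t1,depot)"]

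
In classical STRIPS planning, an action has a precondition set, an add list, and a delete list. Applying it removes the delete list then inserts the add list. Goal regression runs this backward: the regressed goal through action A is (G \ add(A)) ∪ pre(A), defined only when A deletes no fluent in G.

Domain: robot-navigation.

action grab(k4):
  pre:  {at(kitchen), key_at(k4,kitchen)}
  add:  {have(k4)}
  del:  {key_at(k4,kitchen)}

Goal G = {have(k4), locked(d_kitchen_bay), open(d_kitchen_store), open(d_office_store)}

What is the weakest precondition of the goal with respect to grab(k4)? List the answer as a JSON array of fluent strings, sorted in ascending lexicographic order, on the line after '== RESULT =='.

Compute (G \ add) ∪ pre:
  G ∩ del = {}  (empty — regression defined)
  G \ add = {have(k4), locked(d_kitchen_bay), open(d_kitchen_store), open(d_office_store)} \ {have(k4)} = {locked(d_kitchen_bay), open(d_kitchen_store), open(d_office_store)}
  ∪ pre   = {locked(d_kitchen_bay), open(d_kitchen_store), open(d_office_store)} ∪ {at(kitchen), key_at(k4,kitchen)}
          = {at(kitchen), key_at(k4,kitchen), locked(d_kitchen_bay), open(d_kitchen_store), open(d_office_store)}

== RESULT ==
["at(kitchen)", "key_at(k4,kitchen)", "locked(d_kitchen_bay)", "open(d_kitchen_store)", "open(d_office_store)"]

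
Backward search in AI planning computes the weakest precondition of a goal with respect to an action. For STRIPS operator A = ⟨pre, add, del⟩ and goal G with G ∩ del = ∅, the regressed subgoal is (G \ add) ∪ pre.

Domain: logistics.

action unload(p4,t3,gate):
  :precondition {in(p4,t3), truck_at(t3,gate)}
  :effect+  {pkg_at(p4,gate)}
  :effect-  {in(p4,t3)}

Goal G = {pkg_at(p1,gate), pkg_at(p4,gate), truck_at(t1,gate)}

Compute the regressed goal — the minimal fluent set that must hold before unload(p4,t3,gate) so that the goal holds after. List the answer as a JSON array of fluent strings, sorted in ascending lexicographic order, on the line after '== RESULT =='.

Compute (G \ add) ∪ pre:
  G ∩ del = {}  (empty — regression defined)
  G \ add = {pkg_at(p1,gate), pkg_at(p4,gate), truck_at(t1,gate)} \ {pkg_at(p4,gate)} = {pkg_at(p1,gate), truck_at(t1,gate)}
  ∪ pre   = {pkg_at(p1,gate), truck_at(t1,gate)} ∪ {in(p4,t3), truck_at(t3,gate)}
          = {in(p4,t3), pkg_at(p1,gate), truck_at(t1,gate), truck_at(t3,gate)}

== RESULT ==
["in(p4,t3)", "pkg_at(p1,gate)", "truck_at(t1,gate)", "truck_at(t3,gate)"]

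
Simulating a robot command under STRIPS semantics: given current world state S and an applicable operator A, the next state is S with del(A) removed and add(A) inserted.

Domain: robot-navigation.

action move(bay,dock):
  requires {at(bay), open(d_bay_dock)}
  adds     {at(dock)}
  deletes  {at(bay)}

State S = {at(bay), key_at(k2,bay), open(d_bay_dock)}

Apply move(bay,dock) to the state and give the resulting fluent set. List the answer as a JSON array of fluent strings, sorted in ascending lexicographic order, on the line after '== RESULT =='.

Compute (S \ del) ∪ add:
  pre ⊆ S: {at(bay), open(d_bay_dock)} ⊆ S  — applicable
  S \ del = {key_at(k2,bay), open(d_bay_dock)}
  ∪ add   = {at(dock), key_at(k2,bay), open(d_bay_dock)}

== RESULT ==
["at(dock)", "key_at(k2,bay)", "open(d_bay_dock)"]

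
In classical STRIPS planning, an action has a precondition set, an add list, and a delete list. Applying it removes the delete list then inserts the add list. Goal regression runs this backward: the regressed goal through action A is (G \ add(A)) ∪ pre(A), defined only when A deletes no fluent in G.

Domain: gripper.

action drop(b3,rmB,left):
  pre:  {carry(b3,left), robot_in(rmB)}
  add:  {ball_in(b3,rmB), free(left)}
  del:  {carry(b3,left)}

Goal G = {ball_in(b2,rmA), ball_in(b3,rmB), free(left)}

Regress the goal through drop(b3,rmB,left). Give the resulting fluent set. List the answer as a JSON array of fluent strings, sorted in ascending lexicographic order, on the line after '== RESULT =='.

Compute (G \ add) ∪ pre:
  G ∩ del = {}  (empty — regression defined)
  G \ add = {ball_in(b2,rmA), ball_in(b3,rmB), free(left)} \ {ball_in(b3,rmB), free(left)} = {ball_in(b2,rmA)}
  ∪ pre   = {ball_in(b2,rmA)} ∪ {carry(b3,left), robot_in(rmB)}
          = {ball_in(b2,rmA), carry(b3,left), robot_in(rmB)}

== RESULT ==
["ball_in(b2,rmA)", "carry(b3,left)", "robot_in(rmB)"]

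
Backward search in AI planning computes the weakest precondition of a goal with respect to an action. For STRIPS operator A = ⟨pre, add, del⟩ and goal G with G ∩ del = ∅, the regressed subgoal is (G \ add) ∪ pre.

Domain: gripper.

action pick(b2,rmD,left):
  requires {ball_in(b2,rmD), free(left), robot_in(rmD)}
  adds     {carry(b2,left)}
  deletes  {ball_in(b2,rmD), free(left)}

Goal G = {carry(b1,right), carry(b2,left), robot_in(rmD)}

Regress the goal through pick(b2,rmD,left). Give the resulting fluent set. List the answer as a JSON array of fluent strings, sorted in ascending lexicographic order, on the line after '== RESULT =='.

Compute (G \ add) ∪ pre:
  G ∩ del = {}  (empty — regression defined)
  G \ add = {carry(b1,right), carry(b2,left), robot_in(rmD)} \ {carry(b2,left)} = {carry(b1,right), robot_in(rmD)}
  ∪ pre   = {carry(b1,right), robot_in(rmD)} ∪ {ball_in(b2,rmD), free(left), robot_in(rmD)}
          = {ball_in(b2,rmD), carry(b1,right), free(left), robot_in(rmD)}

== RESULT ==
["ball_in(b2,rmD)", "carry(b1,right)", "free(left)", "robot_in(rmD)"]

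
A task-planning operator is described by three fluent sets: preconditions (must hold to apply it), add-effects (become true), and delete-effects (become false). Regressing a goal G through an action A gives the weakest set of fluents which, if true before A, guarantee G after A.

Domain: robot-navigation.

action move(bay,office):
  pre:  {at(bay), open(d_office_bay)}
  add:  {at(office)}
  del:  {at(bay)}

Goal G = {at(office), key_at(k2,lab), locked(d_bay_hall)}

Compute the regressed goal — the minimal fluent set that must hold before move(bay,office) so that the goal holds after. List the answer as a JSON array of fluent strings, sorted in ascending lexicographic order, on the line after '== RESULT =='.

Compute (G \ add) ∪ pre:
  G ∩ del = {}  (empty — regression defined)
  G \ add = {at(office), key_at(k2,lab), locked(d_bay_hall)} \ {at(office)} = {key_at(k2,lab), locked(d_bay_hall)}
  ∪ pre   = {key_at(k2,lab), locked(d_bay_hall)} ∪ {at(bay), open(d_office_bay)}
          = {at(bay), key_at(k2,lab), locked(d_bay_hall), open(d_office_bay)}

== RESULT ==
["at(bay)", "key_at(k2,lab)", "locked(d_bay_hall)", "open(d_office_bay)"]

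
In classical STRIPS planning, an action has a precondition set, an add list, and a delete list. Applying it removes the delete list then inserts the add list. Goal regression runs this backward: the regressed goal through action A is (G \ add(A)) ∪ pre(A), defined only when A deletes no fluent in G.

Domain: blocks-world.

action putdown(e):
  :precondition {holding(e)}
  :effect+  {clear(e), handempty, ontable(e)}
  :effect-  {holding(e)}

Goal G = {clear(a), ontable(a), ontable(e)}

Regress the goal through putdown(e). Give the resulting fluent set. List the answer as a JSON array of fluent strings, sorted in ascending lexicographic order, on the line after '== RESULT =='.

Regress:
  G ∩ del = {}  (empty — regression defined)
  G \ add = {clear(a), ontable(a), ontable(e)} \ {clear(e), handempty, ontable(e)} = {clear(a), ontable(a)}
  ∪ pre   = {clear(a), ontable(a)} ∪ {holding(e)}
          = {clear(a), holding(e), ontable(a)}

== RESULT ==
["clear(a)", "holding(e)", "ontable(a)"]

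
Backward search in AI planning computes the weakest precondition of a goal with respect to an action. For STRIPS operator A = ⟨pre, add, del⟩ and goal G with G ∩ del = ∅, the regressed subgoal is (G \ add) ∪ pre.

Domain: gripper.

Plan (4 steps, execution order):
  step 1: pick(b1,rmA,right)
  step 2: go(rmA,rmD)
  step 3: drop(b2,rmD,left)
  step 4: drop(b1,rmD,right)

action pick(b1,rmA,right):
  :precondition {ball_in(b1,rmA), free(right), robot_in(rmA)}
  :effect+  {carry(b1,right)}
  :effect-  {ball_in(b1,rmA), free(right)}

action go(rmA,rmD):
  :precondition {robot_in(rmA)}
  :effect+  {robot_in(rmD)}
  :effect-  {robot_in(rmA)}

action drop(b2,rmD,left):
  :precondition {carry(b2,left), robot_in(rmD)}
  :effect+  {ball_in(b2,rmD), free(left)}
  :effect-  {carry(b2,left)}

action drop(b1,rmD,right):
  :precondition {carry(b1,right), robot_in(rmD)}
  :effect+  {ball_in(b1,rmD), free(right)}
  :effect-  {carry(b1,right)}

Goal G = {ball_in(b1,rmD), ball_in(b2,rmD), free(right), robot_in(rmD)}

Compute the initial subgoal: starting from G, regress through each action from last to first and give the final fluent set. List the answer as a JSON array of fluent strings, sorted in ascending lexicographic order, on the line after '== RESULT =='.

Regress step by step:
  through step 4 (drop(b1,rmD,right)): drop {ball_in(b1,rmD), free(right)}, keep {ball_in(b2,rmD), robot_in(rmD)}, require {carry(b1,right), robot_in(rmD)}
    → {ball_in(b2,rmD), carry(b1,right), robot_in(rmD)}
  through step 3 (drop(b2,rmD,left)): drop {ball_in(b2,rmD)}, keep {carry(b1,right), robot_in(rmD)}, require {carry(b2,left), robot_in(rmD)}
    → {carry(b1,right), carry(b2,left), robot_in(rmD)}
  through step 2 (go(rmA,rmD)): drop {robot_in(rmD)}, keep {carry(b1,right), carry(b2,left)}, require {robot_in(rmA)}
    → {carry(b1,right), carry(b2,left), robot_in(rmA)}
  through step 1 (pick(b1,rmA,right)): drop {carry(b1,right)}, keep {carry(b2,left), robot_in(rmA)}, require {ball_in(b1,rmA), free(right), robot_in(rmA)}
    → {ball_in(b1,rmA), carry(b2,left), free(right), robot_in(rmA)}

== RESULT ==
["ball_in(b1,rmA)", "carry(b2,left)", "free(right)", "robot_in(rmA)"]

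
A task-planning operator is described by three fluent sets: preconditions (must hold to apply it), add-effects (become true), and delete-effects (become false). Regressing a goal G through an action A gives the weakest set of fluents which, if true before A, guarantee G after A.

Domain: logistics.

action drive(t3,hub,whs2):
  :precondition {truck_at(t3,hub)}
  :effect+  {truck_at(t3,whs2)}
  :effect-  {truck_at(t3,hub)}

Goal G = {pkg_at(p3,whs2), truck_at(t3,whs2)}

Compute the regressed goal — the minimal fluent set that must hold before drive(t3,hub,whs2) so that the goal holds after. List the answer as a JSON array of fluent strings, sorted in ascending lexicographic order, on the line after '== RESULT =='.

Compute (G \ add) ∪ pre:
  G ∩ del = {}  (empty — regression defined)
  G \ add = {pkg_at(p3,whs2), truck_at(t3,whs2)} \ {truck_at(t3,whs2)} = {pkg_at(p3,whs2)}
  ∪ pre   = {pkg_at(p3,whs2)} ∪ {truck_at(t3,hub)}
          = {pkg_at(p3,whs2), truck_at(t3,hub)}

== RESULT ==
["pkg_at(p3,whs2)", "truck_at(t3,hub)"]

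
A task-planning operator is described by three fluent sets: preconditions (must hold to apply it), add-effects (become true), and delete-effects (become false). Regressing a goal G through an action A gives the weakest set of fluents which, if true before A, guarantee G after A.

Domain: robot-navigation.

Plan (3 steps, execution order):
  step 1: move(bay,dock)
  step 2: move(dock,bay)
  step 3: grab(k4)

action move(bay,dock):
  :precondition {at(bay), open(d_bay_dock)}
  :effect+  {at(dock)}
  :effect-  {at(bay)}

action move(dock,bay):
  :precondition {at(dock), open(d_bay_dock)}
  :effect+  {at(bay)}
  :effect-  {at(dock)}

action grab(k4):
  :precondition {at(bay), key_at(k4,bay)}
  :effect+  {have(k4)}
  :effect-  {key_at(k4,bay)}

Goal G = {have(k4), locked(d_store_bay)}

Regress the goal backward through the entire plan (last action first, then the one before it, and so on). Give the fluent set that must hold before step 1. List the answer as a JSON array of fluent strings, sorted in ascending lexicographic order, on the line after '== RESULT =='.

Regress step by step:
  through step 3 (grab(k4)): drop {have(k4)}, keep {locked(d_store_bay)}, require {at(bay), key_at(k4,bay)}
    → {at(bay), key_at(k4,bay), locked(d_store_bay)}
  through step 2 (move(dock,bay)): drop {at(bay)}, keep {key_at(k4,bay), locked(d_store_bay)}, require {at(dock), open(d_bay_dock)}
    → {at(dock), key_at(k4,bay), locked(d_store_bay), open(d_bay_dock)}
  through step 1 (move(bay,dock)): drop {at(dock)}, keep {key_at(k4,bay), locked(d_store_bay), open(d_bay_dock)}, require {at(bay), open(d_bay_dock)}
    → {at(bay), key_at(k4,bay), locked(d_store_bay), open(d_bay_dock)}

== RESULT ==
["at(bay)", "key_at(k4,bay)", "locked(d_store_bay)", "open(d_bay_dock)"]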